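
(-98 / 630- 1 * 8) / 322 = -367 / 14490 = -0.03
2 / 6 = 1 / 3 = 0.33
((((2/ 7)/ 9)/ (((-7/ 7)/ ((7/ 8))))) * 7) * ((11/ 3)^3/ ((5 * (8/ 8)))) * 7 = -65219/ 4860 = -13.42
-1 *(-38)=38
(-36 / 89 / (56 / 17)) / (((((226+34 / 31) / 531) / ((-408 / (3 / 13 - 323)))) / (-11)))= 3.99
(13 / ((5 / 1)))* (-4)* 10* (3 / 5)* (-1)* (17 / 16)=663 / 10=66.30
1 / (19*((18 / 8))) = 4 / 171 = 0.02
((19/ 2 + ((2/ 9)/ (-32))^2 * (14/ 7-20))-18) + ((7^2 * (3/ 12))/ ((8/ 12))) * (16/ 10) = 120379/ 5760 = 20.90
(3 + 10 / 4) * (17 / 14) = 187 / 28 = 6.68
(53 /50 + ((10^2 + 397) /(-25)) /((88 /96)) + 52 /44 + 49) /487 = 3251 /53570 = 0.06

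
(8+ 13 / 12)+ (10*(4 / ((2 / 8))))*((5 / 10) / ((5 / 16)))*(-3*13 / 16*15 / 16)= -6911 / 12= -575.92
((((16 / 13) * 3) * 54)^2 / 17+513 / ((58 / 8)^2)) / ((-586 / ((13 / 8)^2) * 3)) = -118204371 / 33512168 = -3.53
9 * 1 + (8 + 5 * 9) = 62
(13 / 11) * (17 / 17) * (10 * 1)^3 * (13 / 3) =169000 / 33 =5121.21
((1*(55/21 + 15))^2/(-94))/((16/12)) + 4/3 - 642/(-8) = 728729/9212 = 79.11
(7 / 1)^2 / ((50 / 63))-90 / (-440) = 68139 / 1100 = 61.94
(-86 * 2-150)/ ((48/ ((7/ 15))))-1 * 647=-234047/ 360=-650.13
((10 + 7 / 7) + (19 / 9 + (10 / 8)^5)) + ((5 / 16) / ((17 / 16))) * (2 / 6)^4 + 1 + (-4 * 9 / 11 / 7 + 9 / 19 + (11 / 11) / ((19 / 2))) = 35642614531 / 2062900224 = 17.28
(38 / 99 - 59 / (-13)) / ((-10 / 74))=-46879 / 1287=-36.43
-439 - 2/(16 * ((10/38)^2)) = -88161/200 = -440.80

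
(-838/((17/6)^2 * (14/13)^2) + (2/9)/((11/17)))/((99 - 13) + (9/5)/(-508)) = -319287469120/306226937709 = -1.04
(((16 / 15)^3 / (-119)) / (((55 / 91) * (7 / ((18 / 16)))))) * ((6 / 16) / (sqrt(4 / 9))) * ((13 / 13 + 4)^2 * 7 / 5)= -1248 / 23375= -0.05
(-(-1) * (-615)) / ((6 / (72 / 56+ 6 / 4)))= -7995 / 28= -285.54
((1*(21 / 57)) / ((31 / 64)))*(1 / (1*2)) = 0.38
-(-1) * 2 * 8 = 16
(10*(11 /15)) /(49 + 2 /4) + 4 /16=0.40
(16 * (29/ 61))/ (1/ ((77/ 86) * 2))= 35728/ 2623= 13.62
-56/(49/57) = -456/7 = -65.14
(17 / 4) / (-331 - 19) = -0.01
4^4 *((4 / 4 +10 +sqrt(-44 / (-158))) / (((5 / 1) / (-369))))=-1039104 / 5-94464 *sqrt(1738) / 395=-217790.78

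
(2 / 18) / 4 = 1 / 36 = 0.03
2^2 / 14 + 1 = 9 / 7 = 1.29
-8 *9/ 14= -5.14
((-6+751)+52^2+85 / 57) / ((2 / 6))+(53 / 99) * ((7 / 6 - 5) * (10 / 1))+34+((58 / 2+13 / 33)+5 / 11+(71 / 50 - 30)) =2924829053 / 282150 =10366.22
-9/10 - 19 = -199/10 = -19.90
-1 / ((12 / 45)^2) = -225 / 16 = -14.06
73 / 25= 2.92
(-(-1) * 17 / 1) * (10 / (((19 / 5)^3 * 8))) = 10625 / 27436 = 0.39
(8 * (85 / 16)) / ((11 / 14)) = 595 / 11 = 54.09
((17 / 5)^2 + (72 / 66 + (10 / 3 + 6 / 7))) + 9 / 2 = 246493 / 11550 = 21.34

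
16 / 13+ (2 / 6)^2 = 157 / 117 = 1.34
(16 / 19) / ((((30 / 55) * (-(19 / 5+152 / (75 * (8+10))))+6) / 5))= 12375 / 11362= 1.09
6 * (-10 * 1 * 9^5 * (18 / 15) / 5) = -4251528 / 5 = -850305.60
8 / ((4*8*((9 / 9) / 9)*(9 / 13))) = 13 / 4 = 3.25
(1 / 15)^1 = 1 / 15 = 0.07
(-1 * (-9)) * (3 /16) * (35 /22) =945 /352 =2.68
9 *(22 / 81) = 22 / 9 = 2.44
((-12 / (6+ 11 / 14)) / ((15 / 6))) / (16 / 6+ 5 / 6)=-96 / 475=-0.20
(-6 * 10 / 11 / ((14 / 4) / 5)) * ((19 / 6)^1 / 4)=-475 / 77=-6.17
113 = 113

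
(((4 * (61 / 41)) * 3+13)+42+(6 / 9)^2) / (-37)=-731 / 369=-1.98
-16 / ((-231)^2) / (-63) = 16 / 3361743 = 0.00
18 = 18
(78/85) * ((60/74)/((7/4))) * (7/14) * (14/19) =1872/11951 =0.16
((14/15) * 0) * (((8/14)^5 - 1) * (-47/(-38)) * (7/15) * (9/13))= 0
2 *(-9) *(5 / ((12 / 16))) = -120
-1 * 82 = -82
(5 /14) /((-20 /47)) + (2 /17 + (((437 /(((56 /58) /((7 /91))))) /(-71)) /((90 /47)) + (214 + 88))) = 212550328 /706095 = 301.02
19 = 19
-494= -494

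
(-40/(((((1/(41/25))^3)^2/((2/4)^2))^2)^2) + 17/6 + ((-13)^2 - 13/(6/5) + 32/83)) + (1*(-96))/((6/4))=-42072434704520909386716441511656518000563/1887201506178826093673706054687500000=-22293.56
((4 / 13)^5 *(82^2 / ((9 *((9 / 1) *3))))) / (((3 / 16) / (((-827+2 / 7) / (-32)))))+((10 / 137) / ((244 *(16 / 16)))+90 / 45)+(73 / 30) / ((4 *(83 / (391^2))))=6618037058070280697 / 5841014795146440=1133.03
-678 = -678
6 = 6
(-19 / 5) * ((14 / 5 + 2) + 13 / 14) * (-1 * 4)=15238 / 175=87.07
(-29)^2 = 841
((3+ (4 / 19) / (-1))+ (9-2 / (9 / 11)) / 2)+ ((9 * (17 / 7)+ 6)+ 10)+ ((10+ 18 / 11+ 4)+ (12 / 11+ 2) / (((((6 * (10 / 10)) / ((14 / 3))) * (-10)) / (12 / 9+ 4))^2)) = 3204519809 / 53326350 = 60.09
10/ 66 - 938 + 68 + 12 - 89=-31246/ 33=-946.85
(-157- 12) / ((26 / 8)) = -52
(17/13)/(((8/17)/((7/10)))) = 2023/1040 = 1.95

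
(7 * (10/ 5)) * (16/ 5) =224/ 5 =44.80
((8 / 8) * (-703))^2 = 494209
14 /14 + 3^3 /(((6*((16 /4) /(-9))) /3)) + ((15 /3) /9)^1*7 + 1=-1763 /72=-24.49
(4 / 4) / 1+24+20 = 45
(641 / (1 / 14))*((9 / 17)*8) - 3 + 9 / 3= 646128 / 17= 38007.53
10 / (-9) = -10 / 9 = -1.11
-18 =-18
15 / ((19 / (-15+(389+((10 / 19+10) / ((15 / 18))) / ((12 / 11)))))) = 109890 / 361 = 304.40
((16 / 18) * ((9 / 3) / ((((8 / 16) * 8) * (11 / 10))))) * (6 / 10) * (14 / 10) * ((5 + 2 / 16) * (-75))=-195.68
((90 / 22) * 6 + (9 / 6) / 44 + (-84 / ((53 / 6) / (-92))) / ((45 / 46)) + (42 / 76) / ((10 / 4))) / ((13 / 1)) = 70.70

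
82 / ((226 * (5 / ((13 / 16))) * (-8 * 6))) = -0.00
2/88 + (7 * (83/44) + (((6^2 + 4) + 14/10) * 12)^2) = 135752907/550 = 246823.47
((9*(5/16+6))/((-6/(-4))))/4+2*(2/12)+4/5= 5089/480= 10.60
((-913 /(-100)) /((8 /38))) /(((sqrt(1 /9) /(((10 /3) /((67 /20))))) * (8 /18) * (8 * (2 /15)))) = 2341845 /8576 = 273.07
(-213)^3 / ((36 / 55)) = -59055315 / 4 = -14763828.75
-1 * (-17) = 17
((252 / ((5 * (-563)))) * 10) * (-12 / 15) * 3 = 6048 / 2815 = 2.15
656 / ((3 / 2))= 1312 / 3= 437.33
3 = 3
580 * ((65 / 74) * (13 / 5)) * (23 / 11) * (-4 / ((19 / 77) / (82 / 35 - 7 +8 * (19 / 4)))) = -1052381928 / 703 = -1496987.10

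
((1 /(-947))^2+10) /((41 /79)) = 708479189 /36769169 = 19.27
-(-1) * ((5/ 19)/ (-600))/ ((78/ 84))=-7/ 14820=-0.00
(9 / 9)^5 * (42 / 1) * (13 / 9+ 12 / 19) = 4970 / 57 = 87.19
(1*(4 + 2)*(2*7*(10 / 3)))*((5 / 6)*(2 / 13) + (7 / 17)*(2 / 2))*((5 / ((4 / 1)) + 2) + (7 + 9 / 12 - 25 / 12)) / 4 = 670355 / 1989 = 337.03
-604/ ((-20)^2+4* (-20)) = -151/ 80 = -1.89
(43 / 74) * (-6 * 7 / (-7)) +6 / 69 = 3041 / 851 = 3.57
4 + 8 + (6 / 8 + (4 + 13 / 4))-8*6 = -28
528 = 528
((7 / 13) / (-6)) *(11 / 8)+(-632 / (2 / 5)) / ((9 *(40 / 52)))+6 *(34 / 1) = -45575 / 1872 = -24.35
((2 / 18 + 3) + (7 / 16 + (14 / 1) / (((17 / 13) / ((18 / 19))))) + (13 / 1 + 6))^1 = 1520525 / 46512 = 32.69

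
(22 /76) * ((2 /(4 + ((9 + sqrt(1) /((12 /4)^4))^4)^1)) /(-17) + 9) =239115619763955 /91781934793532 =2.61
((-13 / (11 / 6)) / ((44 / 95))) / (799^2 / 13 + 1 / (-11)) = -48165 / 154492756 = -0.00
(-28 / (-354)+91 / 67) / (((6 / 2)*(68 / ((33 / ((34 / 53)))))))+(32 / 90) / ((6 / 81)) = 707718367 / 137090040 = 5.16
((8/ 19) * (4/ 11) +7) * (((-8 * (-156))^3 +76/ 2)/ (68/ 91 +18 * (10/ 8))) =528879027012700/ 884279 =598090678.41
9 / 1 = 9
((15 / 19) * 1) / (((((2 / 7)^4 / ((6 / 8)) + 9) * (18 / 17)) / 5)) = 1020425 / 2465858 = 0.41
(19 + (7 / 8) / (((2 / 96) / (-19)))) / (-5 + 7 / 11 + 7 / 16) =137104 / 691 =198.41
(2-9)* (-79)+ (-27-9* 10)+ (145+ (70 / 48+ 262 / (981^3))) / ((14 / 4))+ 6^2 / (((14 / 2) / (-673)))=-78860882899963 / 26434131948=-2983.30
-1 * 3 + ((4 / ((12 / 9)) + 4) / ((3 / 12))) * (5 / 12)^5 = -164749 / 62208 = -2.65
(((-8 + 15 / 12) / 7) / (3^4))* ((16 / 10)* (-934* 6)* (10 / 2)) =3736 / 7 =533.71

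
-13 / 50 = -0.26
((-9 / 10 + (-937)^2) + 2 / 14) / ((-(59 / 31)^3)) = -1830888634607 / 14376530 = -127352.61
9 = 9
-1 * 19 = -19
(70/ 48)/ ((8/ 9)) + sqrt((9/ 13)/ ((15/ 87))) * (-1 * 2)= 105/ 64 -6 * sqrt(1885)/ 65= -2.37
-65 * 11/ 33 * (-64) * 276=382720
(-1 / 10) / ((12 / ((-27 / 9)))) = 1 / 40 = 0.02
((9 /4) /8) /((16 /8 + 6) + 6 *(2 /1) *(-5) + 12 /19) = -0.01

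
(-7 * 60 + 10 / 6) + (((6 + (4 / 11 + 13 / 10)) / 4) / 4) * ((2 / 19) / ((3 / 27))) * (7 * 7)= -19868311 / 50160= -396.10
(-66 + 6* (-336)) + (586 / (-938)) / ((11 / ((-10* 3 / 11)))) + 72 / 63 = -118077772 / 56749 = -2080.70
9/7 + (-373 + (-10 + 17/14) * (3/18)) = -10449/28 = -373.18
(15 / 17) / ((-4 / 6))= -45 / 34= -1.32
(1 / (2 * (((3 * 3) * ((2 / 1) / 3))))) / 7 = 1 / 84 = 0.01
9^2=81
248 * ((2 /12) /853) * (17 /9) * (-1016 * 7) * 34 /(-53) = 509731264 /1220643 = 417.59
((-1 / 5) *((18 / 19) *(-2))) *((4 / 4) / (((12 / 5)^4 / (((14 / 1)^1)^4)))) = 438.78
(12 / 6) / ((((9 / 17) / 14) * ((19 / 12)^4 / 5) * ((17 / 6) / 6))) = 11612160 / 130321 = 89.10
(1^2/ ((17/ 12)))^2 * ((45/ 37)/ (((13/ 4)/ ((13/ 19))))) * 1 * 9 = 233280/ 203167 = 1.15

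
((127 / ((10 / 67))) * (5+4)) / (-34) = -76581 / 340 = -225.24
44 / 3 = 14.67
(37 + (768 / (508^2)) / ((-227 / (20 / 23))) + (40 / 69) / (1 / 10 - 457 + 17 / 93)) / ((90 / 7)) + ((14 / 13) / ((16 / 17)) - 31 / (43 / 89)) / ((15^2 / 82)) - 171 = -3438599973401666834387 / 17994748142201091300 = -191.09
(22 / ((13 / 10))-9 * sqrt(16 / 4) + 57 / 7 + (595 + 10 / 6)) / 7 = 164819 / 1911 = 86.25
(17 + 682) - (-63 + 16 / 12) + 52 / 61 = 139358 / 183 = 761.52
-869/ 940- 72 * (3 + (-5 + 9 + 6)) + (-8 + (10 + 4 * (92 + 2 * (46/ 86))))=-562.65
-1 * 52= -52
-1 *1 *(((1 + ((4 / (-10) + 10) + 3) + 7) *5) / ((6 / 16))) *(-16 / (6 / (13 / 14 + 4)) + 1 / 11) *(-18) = -4968720 / 77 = -64528.83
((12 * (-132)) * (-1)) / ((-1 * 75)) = -528 / 25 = -21.12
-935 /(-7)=935 /7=133.57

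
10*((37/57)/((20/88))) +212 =13712/57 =240.56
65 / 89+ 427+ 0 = 427.73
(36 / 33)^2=144 / 121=1.19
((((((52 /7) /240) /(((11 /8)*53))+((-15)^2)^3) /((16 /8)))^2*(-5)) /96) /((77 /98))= -486195367294614122578801 /226121353920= -2150152379976.58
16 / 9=1.78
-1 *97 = -97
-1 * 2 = -2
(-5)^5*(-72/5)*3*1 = 135000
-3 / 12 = -1 / 4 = -0.25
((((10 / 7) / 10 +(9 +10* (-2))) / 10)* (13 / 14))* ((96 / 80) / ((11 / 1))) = -1482 / 13475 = -0.11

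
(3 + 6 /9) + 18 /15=73 /15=4.87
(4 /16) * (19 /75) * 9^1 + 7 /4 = 58 /25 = 2.32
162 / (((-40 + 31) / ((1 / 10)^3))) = -0.02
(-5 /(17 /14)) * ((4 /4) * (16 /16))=-70 /17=-4.12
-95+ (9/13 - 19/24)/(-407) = -12063449/126984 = -95.00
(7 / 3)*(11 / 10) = 2.57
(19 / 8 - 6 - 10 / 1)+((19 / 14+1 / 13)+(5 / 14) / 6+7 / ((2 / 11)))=8227 / 312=26.37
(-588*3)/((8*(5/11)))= -4851/10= -485.10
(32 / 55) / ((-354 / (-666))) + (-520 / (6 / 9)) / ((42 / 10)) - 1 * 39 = -5079521 / 22715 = -223.62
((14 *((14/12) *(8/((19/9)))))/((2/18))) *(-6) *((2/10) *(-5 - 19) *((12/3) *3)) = 18289152/95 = 192517.39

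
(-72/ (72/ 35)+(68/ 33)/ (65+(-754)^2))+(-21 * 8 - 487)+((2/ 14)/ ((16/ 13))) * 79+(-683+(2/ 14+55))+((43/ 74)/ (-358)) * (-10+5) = -2602041868642877/ 1988295916464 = -1308.68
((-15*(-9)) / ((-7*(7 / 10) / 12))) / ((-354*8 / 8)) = 2700 / 2891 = 0.93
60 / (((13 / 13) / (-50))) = -3000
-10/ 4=-5/ 2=-2.50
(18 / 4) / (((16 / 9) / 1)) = 81 / 32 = 2.53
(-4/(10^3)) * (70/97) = -0.00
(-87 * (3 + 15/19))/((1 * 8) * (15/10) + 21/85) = -177480/6593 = -26.92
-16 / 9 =-1.78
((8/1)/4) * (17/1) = 34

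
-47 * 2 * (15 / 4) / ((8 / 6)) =-2115 / 8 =-264.38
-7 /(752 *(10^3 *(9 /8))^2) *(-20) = 7 /47587500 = 0.00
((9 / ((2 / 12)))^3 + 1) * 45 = 7085925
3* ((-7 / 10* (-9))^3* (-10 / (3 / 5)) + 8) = -249567 / 20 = -12478.35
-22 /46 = -11 /23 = -0.48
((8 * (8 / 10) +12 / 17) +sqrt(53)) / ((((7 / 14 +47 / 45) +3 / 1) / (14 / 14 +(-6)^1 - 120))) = -11250 * sqrt(53) / 409 - 1359000 / 6953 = -395.70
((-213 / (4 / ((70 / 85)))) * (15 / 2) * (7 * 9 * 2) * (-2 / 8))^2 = 1985266910025 / 18496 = 107334932.42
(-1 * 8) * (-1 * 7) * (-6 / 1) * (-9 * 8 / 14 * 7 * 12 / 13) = 145152 / 13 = 11165.54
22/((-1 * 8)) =-11/4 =-2.75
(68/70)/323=0.00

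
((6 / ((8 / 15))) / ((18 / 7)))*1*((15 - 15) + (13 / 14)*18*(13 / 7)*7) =7605 / 8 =950.62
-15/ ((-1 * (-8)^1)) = -15/ 8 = -1.88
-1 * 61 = -61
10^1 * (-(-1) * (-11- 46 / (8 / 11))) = -1485 / 2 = -742.50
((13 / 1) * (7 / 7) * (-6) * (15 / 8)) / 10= -117 / 8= -14.62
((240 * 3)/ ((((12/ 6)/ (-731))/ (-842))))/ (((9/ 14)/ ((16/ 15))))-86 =1102979326/ 3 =367659775.33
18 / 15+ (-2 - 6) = -34 / 5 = -6.80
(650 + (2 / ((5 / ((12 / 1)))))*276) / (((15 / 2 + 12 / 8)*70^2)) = 4937 / 110250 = 0.04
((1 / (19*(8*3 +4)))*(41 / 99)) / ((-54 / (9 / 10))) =-41 / 3160080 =-0.00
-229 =-229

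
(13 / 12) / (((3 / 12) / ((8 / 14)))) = 52 / 21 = 2.48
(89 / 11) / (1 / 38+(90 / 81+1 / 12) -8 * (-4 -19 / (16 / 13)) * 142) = 60876 / 166146629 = 0.00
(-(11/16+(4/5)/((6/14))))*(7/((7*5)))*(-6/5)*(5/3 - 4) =-4291/3000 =-1.43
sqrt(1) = 1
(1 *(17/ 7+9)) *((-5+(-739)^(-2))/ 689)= -218448320/ 2633941583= -0.08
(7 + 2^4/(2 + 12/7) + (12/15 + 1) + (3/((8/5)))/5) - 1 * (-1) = 7531/520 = 14.48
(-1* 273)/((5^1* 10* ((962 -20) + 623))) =-273/78250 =-0.00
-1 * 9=-9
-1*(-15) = 15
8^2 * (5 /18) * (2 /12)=80 /27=2.96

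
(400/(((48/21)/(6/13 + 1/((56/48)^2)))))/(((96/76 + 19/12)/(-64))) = -277977600/59059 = -4706.78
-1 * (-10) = 10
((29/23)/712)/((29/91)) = 91/16376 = 0.01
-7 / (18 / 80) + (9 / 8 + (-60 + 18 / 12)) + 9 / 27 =-88.15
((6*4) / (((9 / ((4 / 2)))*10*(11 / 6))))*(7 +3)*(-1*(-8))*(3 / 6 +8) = 2176 / 11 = 197.82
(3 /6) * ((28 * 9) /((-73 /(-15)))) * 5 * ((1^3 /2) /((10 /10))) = 64.73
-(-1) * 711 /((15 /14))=663.60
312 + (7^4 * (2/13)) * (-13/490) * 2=1462/5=292.40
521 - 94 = 427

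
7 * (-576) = -4032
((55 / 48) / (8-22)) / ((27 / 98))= -385 / 1296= -0.30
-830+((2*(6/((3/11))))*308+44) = 12766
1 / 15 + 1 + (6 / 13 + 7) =1663 / 195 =8.53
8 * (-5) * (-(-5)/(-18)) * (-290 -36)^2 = 10627600/9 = 1180844.44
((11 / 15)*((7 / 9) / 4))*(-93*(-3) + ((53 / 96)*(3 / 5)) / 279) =959005201 / 24105600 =39.78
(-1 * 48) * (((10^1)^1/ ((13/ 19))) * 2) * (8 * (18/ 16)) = -164160/ 13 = -12627.69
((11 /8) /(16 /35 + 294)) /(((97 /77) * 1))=29645 /7997456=0.00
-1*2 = -2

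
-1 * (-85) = 85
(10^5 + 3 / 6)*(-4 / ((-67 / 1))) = 400002 / 67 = 5970.18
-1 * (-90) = 90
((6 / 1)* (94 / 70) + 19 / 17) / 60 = 5459 / 35700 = 0.15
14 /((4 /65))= 455 /2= 227.50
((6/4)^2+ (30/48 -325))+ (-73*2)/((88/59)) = -36961/88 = -420.01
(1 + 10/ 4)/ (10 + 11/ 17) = 119/ 362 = 0.33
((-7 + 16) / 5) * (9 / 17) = 81 / 85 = 0.95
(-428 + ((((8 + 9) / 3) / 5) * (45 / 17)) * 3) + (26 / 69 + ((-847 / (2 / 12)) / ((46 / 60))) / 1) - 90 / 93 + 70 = -14926555 / 2139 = -6978.29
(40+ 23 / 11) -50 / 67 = 30471 / 737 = 41.34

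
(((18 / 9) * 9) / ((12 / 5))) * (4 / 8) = 3.75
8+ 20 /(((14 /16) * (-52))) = 688 /91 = 7.56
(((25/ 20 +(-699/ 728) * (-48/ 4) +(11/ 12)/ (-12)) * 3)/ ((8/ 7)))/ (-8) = -166363/ 39936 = -4.17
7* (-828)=-5796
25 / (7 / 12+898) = 300 / 10783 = 0.03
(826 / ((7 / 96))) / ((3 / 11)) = 41536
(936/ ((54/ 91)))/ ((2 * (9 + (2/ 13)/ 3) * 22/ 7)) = 107653/ 3883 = 27.72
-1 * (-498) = 498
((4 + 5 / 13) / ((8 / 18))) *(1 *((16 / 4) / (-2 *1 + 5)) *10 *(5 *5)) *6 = 256500 / 13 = 19730.77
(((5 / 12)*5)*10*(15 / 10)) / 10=25 / 8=3.12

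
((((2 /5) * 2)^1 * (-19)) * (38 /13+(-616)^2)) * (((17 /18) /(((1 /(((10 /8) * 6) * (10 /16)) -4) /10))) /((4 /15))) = 99584251125 /1846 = 53945964.86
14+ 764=778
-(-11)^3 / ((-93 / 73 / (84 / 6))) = -1360282 / 93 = -14626.69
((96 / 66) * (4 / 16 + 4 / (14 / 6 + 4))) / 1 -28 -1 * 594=-620.72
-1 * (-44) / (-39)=-44 / 39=-1.13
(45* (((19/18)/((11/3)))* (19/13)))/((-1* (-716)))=5415/204776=0.03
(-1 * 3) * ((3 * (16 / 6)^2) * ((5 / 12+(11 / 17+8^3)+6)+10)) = -1726864 / 51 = -33860.08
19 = 19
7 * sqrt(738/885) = 7 * sqrt(72570)/295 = 6.39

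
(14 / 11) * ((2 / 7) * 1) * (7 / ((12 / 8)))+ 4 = 188 / 33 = 5.70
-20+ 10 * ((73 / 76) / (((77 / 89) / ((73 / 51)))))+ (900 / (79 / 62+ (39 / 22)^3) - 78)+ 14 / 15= 5653915776627 / 112391302870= 50.31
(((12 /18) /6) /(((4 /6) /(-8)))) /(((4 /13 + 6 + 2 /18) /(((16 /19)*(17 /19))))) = -42432 /271111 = -0.16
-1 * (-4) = 4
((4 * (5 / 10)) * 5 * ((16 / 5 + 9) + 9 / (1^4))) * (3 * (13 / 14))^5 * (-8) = -4781882547 / 16807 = -284517.32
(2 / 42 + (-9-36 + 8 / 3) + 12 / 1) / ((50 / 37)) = -3922 / 175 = -22.41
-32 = -32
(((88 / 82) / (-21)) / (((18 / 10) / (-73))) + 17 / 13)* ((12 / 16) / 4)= 340513 / 537264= 0.63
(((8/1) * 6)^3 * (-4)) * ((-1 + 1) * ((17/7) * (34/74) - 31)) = 0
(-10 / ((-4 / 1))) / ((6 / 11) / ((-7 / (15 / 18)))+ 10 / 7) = 11 / 6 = 1.83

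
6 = 6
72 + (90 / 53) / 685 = 522810 / 7261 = 72.00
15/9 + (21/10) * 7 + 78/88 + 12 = 19307/660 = 29.25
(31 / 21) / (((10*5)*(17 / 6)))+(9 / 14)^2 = 35293 / 83300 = 0.42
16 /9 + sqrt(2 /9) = 2.25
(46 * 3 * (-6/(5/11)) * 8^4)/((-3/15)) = 37306368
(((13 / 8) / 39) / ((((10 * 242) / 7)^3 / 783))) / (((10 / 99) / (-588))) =-118438929 / 25768160000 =-0.00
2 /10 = 1 /5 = 0.20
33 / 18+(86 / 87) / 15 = 4957 / 2610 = 1.90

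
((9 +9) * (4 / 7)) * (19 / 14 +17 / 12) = 1398 / 49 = 28.53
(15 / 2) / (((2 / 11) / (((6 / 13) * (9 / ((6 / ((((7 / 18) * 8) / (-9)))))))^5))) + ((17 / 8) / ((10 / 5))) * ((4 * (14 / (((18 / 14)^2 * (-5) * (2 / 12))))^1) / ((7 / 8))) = -1804945399208 / 36540800595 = -49.40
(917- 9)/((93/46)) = 41768/93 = 449.12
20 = 20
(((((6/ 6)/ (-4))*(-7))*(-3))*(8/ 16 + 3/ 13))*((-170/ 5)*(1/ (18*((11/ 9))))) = 6783/ 1144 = 5.93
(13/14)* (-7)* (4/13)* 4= -8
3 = 3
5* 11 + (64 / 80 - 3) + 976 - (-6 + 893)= 709 / 5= 141.80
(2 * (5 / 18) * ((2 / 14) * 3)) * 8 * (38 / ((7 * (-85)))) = -304 / 2499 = -0.12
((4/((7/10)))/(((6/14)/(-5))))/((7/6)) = -400/7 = -57.14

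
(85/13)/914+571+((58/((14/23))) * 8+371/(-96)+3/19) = 100855344805/75854688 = 1329.59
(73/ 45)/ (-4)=-73/ 180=-0.41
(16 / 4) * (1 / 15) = 4 / 15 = 0.27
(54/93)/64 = 9/992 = 0.01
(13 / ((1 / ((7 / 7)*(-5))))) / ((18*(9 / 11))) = -715 / 162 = -4.41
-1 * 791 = -791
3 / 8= 0.38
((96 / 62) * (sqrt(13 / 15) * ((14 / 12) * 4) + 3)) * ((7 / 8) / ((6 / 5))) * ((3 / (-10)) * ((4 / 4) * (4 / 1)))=-196 * sqrt(195) / 465- 126 / 31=-9.95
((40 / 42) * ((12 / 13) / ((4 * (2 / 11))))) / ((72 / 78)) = 55 / 42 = 1.31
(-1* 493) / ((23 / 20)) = -9860 / 23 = -428.70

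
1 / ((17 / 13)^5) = 371293 / 1419857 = 0.26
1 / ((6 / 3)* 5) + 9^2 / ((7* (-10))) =-37 / 35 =-1.06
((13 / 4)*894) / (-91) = -31.93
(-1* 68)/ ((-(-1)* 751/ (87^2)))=-514692/ 751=-685.34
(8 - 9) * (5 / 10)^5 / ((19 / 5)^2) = -25 / 11552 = -0.00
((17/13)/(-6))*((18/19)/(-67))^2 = -0.00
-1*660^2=-435600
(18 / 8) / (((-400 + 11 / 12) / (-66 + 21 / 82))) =145557 / 392698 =0.37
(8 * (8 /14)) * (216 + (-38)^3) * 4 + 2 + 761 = -998661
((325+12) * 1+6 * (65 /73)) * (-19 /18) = -474829 /1314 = -361.36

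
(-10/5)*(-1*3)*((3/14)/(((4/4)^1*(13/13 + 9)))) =9/70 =0.13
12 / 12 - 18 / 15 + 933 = 4664 / 5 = 932.80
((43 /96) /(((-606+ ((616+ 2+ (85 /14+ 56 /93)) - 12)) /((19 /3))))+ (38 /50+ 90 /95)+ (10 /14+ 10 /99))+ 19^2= 16655422584277 /45763225200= 363.95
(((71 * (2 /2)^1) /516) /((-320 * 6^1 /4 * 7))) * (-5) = 71 /346752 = 0.00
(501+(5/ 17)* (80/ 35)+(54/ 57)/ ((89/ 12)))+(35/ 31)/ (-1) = 3123235088/ 6238099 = 500.67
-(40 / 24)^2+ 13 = 92 / 9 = 10.22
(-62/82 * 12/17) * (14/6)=-868/697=-1.25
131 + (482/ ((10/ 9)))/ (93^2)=629696/ 4805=131.05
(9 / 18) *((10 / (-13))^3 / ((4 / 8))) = -1000 / 2197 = -0.46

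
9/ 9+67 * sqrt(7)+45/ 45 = 2+67 * sqrt(7) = 179.27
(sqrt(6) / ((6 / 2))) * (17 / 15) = 17 * sqrt(6) / 45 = 0.93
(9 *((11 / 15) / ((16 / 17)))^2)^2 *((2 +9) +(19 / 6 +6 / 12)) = 13451140571 / 30720000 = 437.86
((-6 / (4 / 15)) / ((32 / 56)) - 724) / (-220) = 6107 / 1760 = 3.47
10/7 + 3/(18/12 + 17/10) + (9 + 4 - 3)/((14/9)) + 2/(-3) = 2731/336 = 8.13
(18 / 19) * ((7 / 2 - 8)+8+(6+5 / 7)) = 1287 / 133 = 9.68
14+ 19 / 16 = 243 / 16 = 15.19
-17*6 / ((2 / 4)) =-204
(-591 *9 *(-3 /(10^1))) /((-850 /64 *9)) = -28368 /2125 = -13.35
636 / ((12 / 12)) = 636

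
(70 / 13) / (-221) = -70 / 2873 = -0.02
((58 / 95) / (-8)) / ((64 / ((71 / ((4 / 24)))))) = -6177 / 12160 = -0.51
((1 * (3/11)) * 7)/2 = 21/22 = 0.95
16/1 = 16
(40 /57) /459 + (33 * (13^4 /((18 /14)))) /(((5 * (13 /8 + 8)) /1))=1992644048 /130815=15232.53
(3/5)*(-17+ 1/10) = -507/50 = -10.14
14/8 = 7/4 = 1.75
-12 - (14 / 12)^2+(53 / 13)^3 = 4302815 / 79092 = 54.40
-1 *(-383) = 383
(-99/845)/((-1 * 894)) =33/251810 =0.00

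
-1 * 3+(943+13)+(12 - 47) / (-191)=182058 / 191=953.18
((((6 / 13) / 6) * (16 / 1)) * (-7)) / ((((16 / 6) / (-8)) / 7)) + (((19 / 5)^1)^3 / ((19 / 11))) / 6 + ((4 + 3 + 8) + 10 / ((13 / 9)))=2029373 / 9750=208.14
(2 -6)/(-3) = 4/3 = 1.33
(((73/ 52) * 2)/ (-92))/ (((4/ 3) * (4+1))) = -219/ 47840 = -0.00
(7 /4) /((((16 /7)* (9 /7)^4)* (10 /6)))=117649 /699840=0.17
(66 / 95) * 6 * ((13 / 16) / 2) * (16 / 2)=1287 / 95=13.55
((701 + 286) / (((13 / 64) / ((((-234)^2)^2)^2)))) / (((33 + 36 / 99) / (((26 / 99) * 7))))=883302606893989689458688 / 367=2406819092354195339124.49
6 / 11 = 0.55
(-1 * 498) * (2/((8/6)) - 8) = 3237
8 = 8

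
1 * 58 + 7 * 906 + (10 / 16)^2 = 409625 / 64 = 6400.39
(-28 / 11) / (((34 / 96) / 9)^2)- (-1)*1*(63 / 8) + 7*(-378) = -108896571 / 25432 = -4281.87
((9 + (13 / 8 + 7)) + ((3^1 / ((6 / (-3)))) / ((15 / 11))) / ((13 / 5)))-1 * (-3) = 2101 / 104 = 20.20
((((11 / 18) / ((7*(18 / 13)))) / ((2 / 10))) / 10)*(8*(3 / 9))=143 / 1701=0.08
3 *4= 12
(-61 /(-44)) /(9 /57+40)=1159 /33572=0.03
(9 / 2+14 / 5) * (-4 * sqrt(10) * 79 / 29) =-11534 * sqrt(10) / 145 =-251.54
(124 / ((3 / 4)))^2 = 246016 / 9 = 27335.11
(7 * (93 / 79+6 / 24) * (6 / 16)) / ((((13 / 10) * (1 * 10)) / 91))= 66297 / 2528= 26.23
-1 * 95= -95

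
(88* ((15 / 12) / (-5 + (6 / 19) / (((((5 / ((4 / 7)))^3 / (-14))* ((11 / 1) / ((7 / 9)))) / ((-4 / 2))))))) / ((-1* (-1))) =-60348750 / 2742613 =-22.00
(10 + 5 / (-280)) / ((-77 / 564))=-78819 / 1078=-73.12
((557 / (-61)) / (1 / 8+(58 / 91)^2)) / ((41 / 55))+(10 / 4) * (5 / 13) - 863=-2025507747689 / 2288460018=-885.10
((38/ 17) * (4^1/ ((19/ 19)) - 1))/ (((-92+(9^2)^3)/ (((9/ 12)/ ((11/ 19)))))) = 3249/ 198724526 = 0.00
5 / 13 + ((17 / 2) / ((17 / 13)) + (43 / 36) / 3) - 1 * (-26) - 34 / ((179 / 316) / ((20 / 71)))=292187341 / 17843436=16.38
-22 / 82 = -11 / 41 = -0.27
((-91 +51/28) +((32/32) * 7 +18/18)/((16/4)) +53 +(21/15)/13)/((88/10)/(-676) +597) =-806117/14124712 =-0.06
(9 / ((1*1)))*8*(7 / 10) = 252 / 5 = 50.40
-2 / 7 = -0.29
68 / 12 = 17 / 3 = 5.67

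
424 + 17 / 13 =5529 / 13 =425.31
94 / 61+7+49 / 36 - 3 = 15157 / 2196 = 6.90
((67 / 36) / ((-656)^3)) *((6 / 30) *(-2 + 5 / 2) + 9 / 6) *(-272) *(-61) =-69479 / 396984960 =-0.00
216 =216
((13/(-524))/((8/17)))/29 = -221/121568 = -0.00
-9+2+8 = 1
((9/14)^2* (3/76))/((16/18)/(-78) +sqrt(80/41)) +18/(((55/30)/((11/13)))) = 29937843* sqrt(205)/36701598976 +3963818150577/477120786688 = 8.32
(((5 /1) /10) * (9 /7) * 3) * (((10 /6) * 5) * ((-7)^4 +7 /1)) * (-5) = -193500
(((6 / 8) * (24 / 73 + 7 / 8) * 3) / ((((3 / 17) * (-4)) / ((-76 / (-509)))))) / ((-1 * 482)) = 681207 / 573109568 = 0.00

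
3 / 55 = 0.05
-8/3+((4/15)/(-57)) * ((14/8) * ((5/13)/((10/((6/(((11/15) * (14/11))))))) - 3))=-6531/2470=-2.64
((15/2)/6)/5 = 1/4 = 0.25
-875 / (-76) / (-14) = -125 / 152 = -0.82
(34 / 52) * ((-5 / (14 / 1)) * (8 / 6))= -85 / 273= -0.31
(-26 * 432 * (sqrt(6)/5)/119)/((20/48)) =-134784 * sqrt(6)/2975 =-110.98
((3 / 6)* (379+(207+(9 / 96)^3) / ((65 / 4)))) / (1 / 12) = 625778769 / 266240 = 2350.43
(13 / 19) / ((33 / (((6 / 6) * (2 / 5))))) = 26 / 3135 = 0.01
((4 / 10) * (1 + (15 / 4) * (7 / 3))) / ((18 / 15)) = 13 / 4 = 3.25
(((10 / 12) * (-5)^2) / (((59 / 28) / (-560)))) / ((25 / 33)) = -431200 / 59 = -7308.47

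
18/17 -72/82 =126/697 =0.18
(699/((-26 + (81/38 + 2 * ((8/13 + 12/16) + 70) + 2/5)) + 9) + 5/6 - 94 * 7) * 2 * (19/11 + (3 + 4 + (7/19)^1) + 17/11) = -13870.03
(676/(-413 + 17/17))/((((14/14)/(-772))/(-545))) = -71105060/103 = -690340.39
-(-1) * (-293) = -293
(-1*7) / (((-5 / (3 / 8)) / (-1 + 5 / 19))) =-147 / 380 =-0.39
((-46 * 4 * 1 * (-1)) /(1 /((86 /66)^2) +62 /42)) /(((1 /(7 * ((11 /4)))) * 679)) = 9823737 /3889118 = 2.53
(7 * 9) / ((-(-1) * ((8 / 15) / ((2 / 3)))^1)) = 315 / 4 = 78.75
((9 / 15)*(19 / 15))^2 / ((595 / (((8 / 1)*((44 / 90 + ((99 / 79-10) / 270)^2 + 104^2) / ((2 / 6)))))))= 3553082234025362 / 14099296640625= 252.00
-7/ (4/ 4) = -7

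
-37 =-37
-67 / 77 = -0.87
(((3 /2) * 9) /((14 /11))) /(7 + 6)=297 /364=0.82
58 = 58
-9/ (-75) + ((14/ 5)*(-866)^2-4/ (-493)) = 25880983139/ 12325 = 2099876.93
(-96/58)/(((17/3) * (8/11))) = -0.40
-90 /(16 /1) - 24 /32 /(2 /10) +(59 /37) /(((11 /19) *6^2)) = -272483 /29304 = -9.30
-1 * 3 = -3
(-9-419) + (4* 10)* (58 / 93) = -37484 / 93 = -403.05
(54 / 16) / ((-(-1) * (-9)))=-3 / 8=-0.38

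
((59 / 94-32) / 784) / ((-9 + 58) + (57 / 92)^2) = -1560021 / 1925238910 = -0.00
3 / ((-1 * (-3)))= 1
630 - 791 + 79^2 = 6080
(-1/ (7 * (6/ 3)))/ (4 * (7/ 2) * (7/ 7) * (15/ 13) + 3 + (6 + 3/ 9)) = -39/ 13916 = -0.00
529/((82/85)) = 44965/82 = 548.35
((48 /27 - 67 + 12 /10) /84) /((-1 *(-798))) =-2881 /3016440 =-0.00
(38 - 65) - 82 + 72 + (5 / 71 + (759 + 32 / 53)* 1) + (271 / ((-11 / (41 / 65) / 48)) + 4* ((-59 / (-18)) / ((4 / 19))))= 1890636203 / 48429810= 39.04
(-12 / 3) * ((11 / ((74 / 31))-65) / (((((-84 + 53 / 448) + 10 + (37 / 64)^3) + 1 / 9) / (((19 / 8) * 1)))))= -350577819648 / 44960009393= -7.80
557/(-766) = -557/766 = -0.73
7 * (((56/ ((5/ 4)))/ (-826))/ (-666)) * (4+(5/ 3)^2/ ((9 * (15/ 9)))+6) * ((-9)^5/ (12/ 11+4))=-147015/ 2183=-67.35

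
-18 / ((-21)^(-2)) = -7938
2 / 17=0.12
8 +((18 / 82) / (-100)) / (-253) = 8298409 / 1037300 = 8.00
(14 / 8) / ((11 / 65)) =455 / 44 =10.34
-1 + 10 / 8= 0.25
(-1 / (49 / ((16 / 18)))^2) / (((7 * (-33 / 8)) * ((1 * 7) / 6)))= 1024 / 104825259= 0.00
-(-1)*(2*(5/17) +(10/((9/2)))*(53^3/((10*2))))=2530999/153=16542.48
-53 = -53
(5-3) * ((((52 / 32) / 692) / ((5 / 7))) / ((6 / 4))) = 0.00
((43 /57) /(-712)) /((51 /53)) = -0.00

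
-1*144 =-144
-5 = -5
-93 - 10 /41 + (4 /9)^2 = -309007 /3321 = -93.05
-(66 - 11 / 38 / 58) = -145453 / 2204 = -66.00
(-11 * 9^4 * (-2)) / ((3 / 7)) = 336798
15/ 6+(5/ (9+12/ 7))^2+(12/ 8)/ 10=2581/ 900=2.87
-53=-53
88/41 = 2.15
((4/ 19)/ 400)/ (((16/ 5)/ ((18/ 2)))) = 9/ 6080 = 0.00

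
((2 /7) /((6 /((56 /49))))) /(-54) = -4 /3969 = -0.00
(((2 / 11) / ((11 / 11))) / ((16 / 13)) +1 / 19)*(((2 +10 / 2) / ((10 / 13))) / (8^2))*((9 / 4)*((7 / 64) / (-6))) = -128037 / 109576192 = -0.00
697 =697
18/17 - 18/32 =135/272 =0.50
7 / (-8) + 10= 73 / 8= 9.12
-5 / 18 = -0.28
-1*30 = -30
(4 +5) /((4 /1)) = 9 /4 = 2.25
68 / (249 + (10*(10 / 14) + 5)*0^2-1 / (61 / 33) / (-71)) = 73627 / 269613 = 0.27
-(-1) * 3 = 3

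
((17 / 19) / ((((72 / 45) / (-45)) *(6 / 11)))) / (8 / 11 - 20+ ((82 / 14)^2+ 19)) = -7559475 / 5576576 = -1.36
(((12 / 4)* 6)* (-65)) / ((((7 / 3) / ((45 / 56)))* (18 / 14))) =-8775 / 28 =-313.39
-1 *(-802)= 802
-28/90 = -0.31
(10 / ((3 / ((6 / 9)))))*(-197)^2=776180 / 9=86242.22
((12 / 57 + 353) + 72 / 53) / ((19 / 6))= 2142306 / 19133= 111.97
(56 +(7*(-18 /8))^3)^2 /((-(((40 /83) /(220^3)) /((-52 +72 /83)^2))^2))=-340926779665360997674431711422500 /6889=-49488573038955000388217700000.00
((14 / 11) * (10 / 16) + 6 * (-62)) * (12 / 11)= -48999 / 121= -404.95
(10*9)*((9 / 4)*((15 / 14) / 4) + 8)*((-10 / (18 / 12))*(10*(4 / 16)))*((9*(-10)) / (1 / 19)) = 617844375 / 28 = 22065870.54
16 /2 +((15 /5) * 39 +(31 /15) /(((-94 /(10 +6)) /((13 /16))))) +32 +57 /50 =556436 /3525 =157.85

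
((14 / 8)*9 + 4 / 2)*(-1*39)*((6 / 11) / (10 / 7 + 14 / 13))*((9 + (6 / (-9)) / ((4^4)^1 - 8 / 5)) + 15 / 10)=-1682295797 / 1063392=-1582.01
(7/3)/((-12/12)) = -7/3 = -2.33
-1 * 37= -37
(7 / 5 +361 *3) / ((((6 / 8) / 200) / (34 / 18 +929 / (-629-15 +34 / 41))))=338940064 / 2637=128532.45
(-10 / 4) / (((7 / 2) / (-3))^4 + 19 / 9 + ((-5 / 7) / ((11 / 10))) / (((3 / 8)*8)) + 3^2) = -249480 / 1272077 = -0.20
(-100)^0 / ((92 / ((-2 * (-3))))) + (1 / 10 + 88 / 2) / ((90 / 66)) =18633 / 575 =32.41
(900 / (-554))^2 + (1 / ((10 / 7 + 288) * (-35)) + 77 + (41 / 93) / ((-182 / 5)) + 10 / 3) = 272856024137759 / 3288995874255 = 82.96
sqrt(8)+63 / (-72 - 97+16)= -7 / 17+2*sqrt(2)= 2.42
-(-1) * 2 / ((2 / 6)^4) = 162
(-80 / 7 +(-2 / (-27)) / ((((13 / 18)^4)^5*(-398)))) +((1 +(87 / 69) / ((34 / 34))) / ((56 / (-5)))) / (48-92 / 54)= -3518764875820624865513547475049 / 304450017191702966609872619500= -11.56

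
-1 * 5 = -5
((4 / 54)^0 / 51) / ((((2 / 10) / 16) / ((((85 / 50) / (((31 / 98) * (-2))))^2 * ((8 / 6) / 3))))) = 653072 / 129735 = 5.03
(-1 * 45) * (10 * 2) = -900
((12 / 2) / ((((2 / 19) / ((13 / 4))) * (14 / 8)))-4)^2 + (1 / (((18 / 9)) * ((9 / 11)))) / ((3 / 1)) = 27452465 / 2646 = 10375.08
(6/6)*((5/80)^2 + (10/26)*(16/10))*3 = 6183/3328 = 1.86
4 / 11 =0.36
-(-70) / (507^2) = 70 / 257049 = 0.00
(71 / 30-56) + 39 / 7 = -10093 / 210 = -48.06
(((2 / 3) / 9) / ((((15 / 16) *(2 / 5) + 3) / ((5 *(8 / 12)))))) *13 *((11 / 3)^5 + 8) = 339029600 / 531441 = 637.94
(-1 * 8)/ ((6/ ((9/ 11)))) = -12/ 11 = -1.09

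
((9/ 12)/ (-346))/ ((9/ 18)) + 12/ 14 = 4131/ 4844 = 0.85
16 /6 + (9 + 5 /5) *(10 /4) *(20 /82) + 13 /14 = 16691 /1722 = 9.69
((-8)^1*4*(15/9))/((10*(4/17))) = -68/3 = -22.67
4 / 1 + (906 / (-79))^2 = 845800 / 6241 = 135.52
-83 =-83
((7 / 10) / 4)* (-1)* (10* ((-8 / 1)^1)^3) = 896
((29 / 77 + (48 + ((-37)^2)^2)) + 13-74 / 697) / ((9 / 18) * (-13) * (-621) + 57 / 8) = 804701080264 / 1736138481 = 463.50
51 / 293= 0.17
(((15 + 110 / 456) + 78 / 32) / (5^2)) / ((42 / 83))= 1338209 / 957600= 1.40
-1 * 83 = -83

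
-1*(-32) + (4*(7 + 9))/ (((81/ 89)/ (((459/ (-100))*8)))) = -2550.19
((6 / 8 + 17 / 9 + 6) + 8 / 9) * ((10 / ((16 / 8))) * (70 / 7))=8575 / 18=476.39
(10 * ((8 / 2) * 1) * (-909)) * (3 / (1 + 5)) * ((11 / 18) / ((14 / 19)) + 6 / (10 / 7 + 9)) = -13049705 / 511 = -25537.58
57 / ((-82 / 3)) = -171 / 82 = -2.09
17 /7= 2.43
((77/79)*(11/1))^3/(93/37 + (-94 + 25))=-22482880651/1212875940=-18.54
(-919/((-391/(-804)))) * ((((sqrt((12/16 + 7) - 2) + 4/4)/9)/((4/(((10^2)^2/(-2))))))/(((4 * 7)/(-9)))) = -115449375 * sqrt(23)/2737 - 230898750/2737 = -286654.91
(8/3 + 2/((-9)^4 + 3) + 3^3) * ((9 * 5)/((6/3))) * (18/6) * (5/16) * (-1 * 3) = -1877.36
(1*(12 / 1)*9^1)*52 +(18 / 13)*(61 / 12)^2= 587785 / 104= 5651.78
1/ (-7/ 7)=-1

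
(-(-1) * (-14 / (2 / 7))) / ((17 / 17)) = -49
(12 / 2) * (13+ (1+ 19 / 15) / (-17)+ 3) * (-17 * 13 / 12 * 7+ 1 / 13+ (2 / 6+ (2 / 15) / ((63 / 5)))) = -21468569 / 1755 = -12232.80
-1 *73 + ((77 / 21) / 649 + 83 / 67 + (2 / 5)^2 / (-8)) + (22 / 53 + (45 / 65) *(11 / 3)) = -28116710651 / 408542550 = -68.82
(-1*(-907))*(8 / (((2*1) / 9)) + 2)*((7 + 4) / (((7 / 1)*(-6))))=-189563 / 21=-9026.81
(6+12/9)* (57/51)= 418/51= 8.20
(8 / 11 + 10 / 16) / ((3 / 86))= 38.77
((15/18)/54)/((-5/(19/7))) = -19/2268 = -0.01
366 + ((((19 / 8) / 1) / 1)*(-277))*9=-44439 / 8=-5554.88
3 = 3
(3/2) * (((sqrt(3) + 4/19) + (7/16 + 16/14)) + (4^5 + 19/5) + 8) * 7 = 21 * sqrt(3)/2 + 33119901/3040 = 10912.89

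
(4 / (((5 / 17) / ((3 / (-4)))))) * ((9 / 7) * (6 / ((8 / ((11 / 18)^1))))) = -1683 / 280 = -6.01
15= 15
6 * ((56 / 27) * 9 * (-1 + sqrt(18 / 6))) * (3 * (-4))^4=-2322432 + 2322432 * sqrt(3)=1700138.22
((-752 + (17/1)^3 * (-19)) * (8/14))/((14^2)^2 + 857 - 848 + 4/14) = -376396/268977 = -1.40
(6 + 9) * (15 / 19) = 225 / 19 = 11.84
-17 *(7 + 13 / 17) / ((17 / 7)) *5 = -4620 / 17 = -271.76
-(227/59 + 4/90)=-10333/2655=-3.89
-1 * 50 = -50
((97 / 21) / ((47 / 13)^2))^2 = 268730449 / 2151939321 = 0.12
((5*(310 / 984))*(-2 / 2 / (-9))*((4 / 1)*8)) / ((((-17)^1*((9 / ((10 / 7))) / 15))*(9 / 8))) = -2480000 / 3556791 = -0.70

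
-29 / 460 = -0.06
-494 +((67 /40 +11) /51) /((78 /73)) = -2014571 /4080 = -493.77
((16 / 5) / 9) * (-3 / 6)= -8 / 45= -0.18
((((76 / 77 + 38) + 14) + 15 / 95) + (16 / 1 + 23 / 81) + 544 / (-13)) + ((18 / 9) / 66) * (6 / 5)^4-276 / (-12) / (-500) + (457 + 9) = 1901023357687 / 3851347500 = 493.60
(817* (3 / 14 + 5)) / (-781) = -59641 / 10934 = -5.45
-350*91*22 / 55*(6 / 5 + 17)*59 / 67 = -204182.27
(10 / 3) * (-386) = -1286.67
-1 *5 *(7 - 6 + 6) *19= -665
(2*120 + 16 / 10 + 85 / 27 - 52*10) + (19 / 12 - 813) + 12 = -580321 / 540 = -1074.67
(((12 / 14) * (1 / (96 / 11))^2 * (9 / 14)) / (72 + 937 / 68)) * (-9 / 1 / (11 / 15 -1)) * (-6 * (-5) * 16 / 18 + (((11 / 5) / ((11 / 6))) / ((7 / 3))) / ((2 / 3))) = 160007859 / 2048736256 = 0.08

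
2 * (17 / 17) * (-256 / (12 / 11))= -1408 / 3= -469.33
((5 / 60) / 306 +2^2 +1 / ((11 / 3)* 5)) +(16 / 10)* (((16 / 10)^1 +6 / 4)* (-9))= -40982917 / 1009800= -40.59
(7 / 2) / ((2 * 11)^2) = 7 / 968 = 0.01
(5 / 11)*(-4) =-20 / 11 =-1.82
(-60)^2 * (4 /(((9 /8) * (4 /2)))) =6400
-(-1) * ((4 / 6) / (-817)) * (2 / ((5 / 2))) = -0.00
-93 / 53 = -1.75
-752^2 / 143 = -565504 / 143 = -3954.57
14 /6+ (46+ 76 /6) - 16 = 45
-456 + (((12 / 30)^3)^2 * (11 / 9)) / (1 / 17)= -64113032 / 140625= -455.91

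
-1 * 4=-4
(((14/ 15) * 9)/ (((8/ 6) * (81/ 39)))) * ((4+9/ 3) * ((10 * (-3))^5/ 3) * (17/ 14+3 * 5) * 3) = -8366085000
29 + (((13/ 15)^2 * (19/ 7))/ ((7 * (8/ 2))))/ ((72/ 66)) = 15382121/ 529200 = 29.07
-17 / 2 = -8.50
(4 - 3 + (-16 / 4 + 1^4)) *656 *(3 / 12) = -328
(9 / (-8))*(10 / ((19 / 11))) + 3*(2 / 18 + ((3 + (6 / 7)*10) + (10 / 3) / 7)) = 47821 / 1596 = 29.96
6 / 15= 2 / 5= 0.40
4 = 4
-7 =-7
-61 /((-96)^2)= -61 /9216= -0.01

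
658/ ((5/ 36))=23688/ 5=4737.60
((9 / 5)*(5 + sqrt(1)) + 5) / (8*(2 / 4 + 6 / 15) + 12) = 79 / 96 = 0.82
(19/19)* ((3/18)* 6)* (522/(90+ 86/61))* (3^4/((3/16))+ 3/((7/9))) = 2488.98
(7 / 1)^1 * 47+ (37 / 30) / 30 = 296137 / 900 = 329.04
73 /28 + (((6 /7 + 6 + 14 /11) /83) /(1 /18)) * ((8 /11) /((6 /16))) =1694675 /281204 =6.03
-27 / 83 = -0.33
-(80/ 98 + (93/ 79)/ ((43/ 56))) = -391072/ 166453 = -2.35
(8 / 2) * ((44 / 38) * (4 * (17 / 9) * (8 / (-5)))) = -47872 / 855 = -55.99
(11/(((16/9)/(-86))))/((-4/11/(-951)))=-44532477/32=-1391639.91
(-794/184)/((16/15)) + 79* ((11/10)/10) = 170917/36800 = 4.64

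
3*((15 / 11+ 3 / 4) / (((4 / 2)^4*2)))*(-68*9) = -42687 / 352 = -121.27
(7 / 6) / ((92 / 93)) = 217 / 184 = 1.18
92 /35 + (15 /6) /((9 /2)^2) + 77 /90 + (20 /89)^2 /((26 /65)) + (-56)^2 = 28202389115 /8982414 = 3139.73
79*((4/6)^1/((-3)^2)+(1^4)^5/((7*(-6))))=1501/378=3.97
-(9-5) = -4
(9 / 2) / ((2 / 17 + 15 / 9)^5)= 3105227259 / 12480642902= 0.25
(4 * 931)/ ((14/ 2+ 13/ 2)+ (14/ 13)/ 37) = 188552/ 685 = 275.26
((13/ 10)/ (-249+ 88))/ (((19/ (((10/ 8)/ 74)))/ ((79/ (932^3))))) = -1027/ 1466050467503104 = -0.00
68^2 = 4624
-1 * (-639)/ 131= 4.88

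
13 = 13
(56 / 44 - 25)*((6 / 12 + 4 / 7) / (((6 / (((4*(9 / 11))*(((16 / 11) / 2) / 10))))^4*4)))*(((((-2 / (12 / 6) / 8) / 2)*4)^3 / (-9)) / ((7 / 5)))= -56376 / 2888485921475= -0.00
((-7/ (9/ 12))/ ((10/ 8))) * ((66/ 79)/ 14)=-176/ 395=-0.45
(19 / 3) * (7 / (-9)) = -133 / 27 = -4.93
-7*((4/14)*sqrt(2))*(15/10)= -3*sqrt(2)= -4.24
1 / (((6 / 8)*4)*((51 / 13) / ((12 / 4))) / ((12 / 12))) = 13 / 51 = 0.25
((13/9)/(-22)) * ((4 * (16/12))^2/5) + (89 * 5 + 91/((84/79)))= 9448339/17820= 530.21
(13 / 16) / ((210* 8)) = 13 / 26880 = 0.00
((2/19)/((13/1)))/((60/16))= 8/3705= 0.00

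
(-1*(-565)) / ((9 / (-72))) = -4520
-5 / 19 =-0.26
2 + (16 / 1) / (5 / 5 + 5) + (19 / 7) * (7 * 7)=413 / 3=137.67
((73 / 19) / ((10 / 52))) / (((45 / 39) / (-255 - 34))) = -7130786 / 1425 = -5004.06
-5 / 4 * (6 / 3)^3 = -10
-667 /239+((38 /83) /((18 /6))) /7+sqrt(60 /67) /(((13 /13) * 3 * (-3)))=-1153499 /416577-2 * sqrt(1005) /603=-2.87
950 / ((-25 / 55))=-2090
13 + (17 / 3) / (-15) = 568 / 45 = 12.62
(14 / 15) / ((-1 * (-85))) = 14 / 1275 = 0.01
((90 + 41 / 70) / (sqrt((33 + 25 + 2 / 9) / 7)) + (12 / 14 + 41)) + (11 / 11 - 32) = 76 / 7 + 19023 * sqrt(917) / 18340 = 42.27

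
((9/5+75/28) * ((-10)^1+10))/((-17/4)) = 0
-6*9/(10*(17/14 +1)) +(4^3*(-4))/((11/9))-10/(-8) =-1436587/6820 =-210.64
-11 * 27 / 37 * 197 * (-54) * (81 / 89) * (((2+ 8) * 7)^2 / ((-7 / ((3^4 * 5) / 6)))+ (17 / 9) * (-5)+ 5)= -12093280208460 / 3293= -3672420348.76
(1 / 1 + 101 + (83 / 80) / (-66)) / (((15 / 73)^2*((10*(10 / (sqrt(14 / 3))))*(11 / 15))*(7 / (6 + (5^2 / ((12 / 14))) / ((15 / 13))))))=1615553234279*sqrt(42) / 32931360000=317.93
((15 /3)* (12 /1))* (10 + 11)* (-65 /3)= -27300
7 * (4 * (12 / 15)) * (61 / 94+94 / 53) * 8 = 5406912 / 12455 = 434.12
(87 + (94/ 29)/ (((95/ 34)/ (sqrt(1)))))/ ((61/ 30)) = 1457286/ 33611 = 43.36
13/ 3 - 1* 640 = -1907/ 3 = -635.67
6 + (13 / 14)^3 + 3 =26893 / 2744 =9.80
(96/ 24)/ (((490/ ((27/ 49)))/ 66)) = 3564/ 12005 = 0.30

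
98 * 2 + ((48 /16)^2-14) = 191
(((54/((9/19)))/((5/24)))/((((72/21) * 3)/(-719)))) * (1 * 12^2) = -27540576/5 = -5508115.20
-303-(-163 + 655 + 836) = -1631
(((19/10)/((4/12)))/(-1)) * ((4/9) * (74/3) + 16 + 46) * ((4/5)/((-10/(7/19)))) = 2758/225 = 12.26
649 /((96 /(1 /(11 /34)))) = 1003 /48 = 20.90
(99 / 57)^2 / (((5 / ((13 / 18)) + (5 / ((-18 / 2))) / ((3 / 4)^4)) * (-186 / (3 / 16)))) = -10320453 / 17536744640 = -0.00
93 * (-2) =-186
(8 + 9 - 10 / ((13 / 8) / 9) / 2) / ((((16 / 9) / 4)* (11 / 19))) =-23769 / 572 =-41.55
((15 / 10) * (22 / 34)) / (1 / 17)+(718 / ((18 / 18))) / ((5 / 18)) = 26013 / 10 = 2601.30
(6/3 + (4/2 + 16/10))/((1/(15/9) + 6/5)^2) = 140/81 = 1.73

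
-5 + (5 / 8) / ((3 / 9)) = -25 / 8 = -3.12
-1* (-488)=488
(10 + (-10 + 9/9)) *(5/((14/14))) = 5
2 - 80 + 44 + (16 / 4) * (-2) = -42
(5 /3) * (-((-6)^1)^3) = 360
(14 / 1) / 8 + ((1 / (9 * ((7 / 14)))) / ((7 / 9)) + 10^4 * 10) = 2800057 / 28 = 100002.04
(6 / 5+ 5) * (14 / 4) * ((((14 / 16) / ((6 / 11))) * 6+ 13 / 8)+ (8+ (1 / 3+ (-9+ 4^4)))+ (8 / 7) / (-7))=971261 / 168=5781.32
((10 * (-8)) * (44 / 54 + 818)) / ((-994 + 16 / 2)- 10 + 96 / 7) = 3095120 / 46413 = 66.69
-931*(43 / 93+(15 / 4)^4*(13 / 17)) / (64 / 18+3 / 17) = -171469981473 / 4531456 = -37839.93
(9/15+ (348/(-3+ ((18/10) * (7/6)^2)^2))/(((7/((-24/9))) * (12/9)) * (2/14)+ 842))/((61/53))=131719999/205497105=0.64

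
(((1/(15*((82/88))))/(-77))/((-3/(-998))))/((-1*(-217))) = -3992/2802555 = -0.00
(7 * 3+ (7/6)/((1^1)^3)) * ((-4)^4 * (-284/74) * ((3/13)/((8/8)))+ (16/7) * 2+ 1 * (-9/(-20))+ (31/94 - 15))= -5239.68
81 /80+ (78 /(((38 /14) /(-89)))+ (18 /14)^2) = -190289949 /74480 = -2554.91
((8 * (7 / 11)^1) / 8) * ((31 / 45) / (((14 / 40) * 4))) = 31 / 99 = 0.31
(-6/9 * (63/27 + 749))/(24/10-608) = 5635/6813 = 0.83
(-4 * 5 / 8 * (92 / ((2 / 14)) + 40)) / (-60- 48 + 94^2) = -855 / 4364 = -0.20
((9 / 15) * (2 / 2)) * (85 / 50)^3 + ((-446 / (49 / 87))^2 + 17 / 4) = 7528062429589 / 12005000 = 627077.25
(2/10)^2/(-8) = -1/200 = -0.00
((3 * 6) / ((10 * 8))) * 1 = 0.22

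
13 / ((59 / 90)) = 1170 / 59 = 19.83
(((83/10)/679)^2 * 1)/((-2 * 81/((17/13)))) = -117113/97095234600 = -0.00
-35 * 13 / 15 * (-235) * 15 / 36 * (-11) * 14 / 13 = -633325 / 18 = -35184.72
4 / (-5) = -4 / 5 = -0.80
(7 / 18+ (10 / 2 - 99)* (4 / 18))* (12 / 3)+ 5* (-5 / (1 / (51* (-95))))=121043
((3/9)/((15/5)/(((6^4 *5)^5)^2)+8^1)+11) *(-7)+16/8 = -26209920390289309310530376171520000000075/348111836949055574683303280640000000001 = -75.29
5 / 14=0.36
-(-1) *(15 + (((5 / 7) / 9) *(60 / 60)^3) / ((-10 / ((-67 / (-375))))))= 708683 / 47250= 15.00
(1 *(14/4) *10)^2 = 1225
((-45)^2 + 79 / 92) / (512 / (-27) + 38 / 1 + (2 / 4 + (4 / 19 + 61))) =95612427 / 3810962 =25.09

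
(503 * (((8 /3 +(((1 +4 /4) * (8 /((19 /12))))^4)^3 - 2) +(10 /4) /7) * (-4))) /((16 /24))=-53019059541444004968006105460205 /15493204433463127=-3422084809449125.09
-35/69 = -0.51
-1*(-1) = 1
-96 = -96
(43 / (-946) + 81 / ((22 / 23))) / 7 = 12.09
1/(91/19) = 19/91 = 0.21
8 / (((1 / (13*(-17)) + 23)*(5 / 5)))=884 / 2541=0.35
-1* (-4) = 4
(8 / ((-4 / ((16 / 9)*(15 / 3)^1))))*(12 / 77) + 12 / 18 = -162 / 77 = -2.10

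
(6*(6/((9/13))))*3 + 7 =163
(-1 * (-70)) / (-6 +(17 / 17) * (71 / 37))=-2590 / 151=-17.15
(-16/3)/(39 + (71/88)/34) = -47872/350277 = -0.14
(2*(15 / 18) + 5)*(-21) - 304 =-444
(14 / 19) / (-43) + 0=-0.02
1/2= 0.50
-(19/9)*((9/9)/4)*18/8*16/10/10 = -19/100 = -0.19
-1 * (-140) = 140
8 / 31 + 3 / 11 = 181 / 341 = 0.53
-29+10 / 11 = -309 / 11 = -28.09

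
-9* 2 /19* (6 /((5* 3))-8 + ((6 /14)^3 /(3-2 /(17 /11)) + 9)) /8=-0.17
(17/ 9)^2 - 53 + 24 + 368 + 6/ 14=194479/ 567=343.00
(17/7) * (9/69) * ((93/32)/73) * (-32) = -4743/11753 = -0.40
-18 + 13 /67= -1193 /67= -17.81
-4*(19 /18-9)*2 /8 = 143 /18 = 7.94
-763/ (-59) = 763/ 59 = 12.93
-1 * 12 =-12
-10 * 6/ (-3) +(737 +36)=793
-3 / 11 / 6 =-1 / 22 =-0.05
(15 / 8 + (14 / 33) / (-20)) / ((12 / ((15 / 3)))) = 2447 / 3168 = 0.77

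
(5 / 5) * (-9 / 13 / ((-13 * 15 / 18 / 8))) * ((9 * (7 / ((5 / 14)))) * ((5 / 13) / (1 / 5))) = 381024 / 2197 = 173.43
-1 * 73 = -73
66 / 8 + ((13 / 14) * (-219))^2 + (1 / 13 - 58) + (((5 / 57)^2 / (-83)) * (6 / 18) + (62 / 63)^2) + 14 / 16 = 41306.30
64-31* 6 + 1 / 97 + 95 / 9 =-97282 / 873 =-111.43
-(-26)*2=52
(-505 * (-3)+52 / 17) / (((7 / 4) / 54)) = 5574312 / 119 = 46842.96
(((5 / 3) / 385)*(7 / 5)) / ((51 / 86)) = 86 / 8415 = 0.01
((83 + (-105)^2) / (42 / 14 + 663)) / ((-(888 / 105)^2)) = -3401825 / 14588064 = -0.23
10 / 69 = 0.14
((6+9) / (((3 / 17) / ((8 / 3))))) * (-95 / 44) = -16150 / 33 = -489.39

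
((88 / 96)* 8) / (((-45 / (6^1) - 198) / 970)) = -42680 / 1233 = -34.61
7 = 7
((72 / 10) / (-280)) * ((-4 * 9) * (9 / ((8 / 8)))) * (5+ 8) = 18954 / 175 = 108.31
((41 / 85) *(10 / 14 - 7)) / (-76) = 451 / 11305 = 0.04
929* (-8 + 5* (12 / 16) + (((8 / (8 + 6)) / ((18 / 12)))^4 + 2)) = -1610834905 / 777924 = -2070.68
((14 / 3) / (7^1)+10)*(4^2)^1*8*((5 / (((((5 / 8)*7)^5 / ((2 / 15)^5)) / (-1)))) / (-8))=536870912 / 23930279296875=0.00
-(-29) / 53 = 29 / 53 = 0.55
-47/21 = -2.24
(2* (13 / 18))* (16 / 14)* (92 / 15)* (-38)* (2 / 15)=-727168 / 14175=-51.30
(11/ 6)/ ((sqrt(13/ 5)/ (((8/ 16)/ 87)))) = 11 * sqrt(65)/ 13572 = 0.01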